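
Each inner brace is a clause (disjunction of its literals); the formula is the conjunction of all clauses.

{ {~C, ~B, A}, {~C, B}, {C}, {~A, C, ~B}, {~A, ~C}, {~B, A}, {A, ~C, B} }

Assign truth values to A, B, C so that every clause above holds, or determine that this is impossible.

UNSATISFIABLE

Unit clause (C) forces C = 1.
Unit clause (B) forces B = 1.
Unit clause (A) forces A = 1.
But (~A) is also a unit clause — contradiction.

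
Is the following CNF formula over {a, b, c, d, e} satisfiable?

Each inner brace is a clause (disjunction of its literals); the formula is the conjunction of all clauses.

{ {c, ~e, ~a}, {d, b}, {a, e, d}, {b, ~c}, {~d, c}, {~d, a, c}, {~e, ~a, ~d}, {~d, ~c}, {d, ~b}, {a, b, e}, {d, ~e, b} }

Case d = 1:
(c) alone gives c = 1.
But (~c) is also a unit clause — contradiction.
So d must be the other value — set d = 0.
(b) alone gives b = 1.
But (~b) is also a unit clause — contradiction.
Both values of d lead to a conflict.
No assignment satisfies every clause.

No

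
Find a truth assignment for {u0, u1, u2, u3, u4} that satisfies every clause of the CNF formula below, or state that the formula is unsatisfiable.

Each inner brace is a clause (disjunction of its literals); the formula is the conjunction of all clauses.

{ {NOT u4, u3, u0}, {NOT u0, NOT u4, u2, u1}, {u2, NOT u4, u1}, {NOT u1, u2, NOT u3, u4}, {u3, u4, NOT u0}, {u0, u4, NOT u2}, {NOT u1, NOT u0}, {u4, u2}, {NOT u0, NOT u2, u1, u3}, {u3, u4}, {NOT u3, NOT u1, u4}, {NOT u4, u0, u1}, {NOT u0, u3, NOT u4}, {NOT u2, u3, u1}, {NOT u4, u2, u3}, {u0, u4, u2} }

Try u1 = true.
(NOT u0) alone gives u0 = false.
Try u4 = true.
(u3) alone gives u3 = true.
Every clause is now satisfied; u2 is unconstrained.

u0: false; u1: true; u2: false; u3: true; u4: true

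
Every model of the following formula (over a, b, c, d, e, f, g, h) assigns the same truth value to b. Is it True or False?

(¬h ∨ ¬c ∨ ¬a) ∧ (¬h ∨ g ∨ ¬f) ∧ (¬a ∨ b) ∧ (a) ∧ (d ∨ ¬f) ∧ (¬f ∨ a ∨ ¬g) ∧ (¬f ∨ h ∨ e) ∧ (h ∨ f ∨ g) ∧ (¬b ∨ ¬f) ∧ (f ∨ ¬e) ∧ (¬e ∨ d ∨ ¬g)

True

Suppose b = False.
The clause (¬a) is unit, so a = False.
That conflicts with the unit clause (a).
So every satisfying assignment has b = True.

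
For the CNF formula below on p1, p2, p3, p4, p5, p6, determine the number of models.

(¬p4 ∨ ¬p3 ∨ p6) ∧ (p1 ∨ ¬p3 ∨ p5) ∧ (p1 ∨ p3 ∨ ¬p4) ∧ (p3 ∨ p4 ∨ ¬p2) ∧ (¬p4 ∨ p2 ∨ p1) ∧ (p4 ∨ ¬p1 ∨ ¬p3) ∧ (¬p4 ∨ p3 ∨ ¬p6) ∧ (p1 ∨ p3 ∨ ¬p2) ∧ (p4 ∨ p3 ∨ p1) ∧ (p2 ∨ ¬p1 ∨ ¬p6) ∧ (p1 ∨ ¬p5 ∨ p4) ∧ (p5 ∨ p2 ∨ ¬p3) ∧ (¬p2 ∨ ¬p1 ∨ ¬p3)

There are 2^6 = 64 truth assignments over (p1, p2, p3, p4, p5, p6).
Split on p4. With p4 = True, the clauses containing p4 are satisfied and ¬p4 drops from the rest; 5 of the 2^5 = 32 assignments to the other variables satisfy what remains.
With p4 = False, by the same count on the reduced clause set, 2 assignments work.
(One model: p1=F, p2=T, p3=T, p4=T, p5=T, p6=T.)
Total: 5 + 2 = 7.

7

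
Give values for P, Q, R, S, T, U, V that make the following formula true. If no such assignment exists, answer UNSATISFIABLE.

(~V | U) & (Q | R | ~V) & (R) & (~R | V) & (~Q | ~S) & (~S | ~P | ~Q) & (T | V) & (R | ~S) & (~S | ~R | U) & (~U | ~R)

Unit clause (R) forces R = 1.
Unit clause (V) forces V = 1.
Unit clause (U) forces U = 1.
That conflicts with the unit clause (~U).

UNSATISFIABLE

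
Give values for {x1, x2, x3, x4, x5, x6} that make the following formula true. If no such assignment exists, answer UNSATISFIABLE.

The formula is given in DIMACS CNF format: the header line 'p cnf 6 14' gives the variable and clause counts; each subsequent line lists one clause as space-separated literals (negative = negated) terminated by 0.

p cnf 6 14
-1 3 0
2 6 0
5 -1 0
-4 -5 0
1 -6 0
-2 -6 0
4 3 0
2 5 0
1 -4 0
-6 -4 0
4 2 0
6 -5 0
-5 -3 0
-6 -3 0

x1 ↦ False, x2 ↦ True, x3 ↦ True, x4 ↦ False, x5 ↦ False, x6 ↦ False

Branch on x1: set x1 = False.
(¬x6) alone gives x6 = False.
(x2) alone gives x2 = True.
(¬x4) alone gives x4 = False.
(x3) alone gives x3 = True.
(¬x5) alone gives x5 = False.
All clauses are satisfied.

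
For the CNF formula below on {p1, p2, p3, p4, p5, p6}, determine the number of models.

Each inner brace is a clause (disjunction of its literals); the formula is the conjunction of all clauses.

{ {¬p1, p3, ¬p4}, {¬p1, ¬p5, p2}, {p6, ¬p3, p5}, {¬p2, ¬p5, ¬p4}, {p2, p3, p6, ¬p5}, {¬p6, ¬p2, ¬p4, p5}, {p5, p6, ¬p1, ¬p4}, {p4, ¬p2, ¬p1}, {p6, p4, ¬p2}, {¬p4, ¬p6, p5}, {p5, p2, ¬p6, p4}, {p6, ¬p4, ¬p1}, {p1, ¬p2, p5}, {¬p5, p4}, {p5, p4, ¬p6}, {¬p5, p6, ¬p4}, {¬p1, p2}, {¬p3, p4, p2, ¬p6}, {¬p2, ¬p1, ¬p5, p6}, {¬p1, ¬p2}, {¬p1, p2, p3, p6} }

4

There are 2^6 = 64 truth assignments over (p1, p2, p3, p4, p5, p6).
Split on p6. With p6 = True, the clauses containing p6 are satisfied and ¬p6 drops from the rest; 2 of the 2^5 = 32 assignments to the other variables satisfy what remains.
With p6 = False, by the same count on the reduced clause set, 2 assignments work.
Total: 2 + 2 = 4.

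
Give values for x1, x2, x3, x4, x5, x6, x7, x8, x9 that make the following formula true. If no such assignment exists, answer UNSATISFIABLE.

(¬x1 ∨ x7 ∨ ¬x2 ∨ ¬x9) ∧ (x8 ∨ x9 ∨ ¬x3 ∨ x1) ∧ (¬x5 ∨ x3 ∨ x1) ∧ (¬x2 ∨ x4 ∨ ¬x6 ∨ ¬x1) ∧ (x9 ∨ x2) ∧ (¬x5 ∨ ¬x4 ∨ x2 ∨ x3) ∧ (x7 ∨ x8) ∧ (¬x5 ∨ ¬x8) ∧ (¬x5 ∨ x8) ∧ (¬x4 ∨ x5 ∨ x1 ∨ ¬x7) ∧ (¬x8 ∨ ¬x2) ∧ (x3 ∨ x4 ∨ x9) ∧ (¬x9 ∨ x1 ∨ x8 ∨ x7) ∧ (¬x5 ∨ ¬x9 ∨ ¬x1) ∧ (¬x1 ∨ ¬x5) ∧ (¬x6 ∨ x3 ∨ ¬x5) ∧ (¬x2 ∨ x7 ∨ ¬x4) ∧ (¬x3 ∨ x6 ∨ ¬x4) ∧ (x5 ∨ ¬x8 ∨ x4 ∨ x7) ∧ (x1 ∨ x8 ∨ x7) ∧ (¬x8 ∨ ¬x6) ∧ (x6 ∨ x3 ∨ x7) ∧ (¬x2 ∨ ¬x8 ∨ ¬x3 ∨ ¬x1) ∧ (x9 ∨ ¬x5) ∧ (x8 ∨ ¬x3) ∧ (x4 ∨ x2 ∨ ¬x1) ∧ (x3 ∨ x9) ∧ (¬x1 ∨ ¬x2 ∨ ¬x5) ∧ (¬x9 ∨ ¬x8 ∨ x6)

Try x9 = True.
Try x7 = True.
Try x5 = False.
Try x4 = False.
Try x8 = False.
(¬x3) alone gives x3 = False.
Try x2 = True.
Try x6 = False.
All clauses hold; x1 can take either value.

x1: False, x2: True, x3: False, x4: False, x5: False, x6: False, x7: True, x8: False, x9: True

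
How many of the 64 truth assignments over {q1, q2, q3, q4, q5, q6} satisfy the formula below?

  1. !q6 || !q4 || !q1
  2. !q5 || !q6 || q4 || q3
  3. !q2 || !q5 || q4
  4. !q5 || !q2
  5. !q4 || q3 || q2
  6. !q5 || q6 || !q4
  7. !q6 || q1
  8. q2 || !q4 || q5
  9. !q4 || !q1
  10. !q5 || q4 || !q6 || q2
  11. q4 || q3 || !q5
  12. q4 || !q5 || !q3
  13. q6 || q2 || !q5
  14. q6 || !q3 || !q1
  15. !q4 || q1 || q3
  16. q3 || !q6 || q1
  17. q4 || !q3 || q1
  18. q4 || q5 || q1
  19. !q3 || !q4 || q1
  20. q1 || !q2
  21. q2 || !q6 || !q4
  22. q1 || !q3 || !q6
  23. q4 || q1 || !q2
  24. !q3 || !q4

6

There are 2^6 = 64 truth assignments over (q1, q2, q3, q4, q5, q6).
Split on q6. With q6 = true, the clauses containing q6 are satisfied and !q6 drops from the rest; 4 of the 2^5 = 32 assignments to the other variables satisfy what remains.
With q6 = false, by the same count on the reduced clause set, 2 assignments work.
(One model: q1=T, q2=F, q3=F, q4=F, q5=F, q6=F.)
Total: 4 + 2 = 6.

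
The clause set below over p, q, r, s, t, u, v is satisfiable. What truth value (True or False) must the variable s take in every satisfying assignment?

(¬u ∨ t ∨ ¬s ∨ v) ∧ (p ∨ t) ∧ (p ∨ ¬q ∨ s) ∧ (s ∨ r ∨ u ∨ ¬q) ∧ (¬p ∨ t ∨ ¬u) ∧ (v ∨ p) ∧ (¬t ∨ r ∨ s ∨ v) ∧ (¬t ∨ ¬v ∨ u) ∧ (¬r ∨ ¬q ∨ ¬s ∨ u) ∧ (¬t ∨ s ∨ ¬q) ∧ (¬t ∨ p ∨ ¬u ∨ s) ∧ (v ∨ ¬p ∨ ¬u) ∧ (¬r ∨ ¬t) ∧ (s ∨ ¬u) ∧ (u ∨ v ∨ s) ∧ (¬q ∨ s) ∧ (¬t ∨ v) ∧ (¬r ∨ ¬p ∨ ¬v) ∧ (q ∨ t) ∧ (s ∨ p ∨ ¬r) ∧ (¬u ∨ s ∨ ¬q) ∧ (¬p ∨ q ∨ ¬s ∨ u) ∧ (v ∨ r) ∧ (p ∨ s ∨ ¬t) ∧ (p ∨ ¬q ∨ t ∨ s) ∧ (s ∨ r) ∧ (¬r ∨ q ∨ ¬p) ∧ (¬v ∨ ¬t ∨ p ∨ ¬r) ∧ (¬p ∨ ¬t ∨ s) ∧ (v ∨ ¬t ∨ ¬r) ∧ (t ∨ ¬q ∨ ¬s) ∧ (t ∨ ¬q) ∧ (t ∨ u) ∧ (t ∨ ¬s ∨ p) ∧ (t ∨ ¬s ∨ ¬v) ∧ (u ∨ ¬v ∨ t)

True

Suppose s = False.
The clause (¬u) is unit, so u = False.
The clause (v) is unit, so v = True.
The clause (¬t) is unit, so t = False.
Now (t) is unsatisfied and unit — conflict.
So every satisfying assignment has s = True.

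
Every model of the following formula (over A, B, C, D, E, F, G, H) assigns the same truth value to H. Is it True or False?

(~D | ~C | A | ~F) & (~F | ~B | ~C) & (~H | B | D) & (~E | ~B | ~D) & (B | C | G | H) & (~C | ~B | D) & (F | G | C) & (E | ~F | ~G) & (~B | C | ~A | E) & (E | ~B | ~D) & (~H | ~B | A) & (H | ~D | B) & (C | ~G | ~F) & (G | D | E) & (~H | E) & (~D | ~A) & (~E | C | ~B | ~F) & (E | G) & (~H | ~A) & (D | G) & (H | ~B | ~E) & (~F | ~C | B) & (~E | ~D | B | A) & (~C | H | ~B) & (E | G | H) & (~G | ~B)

False

Suppose H = 1.
Unit clause (E) forces E = 1.
Unit clause (~A) forces A = 0.
Unit clause (~B) forces B = 0.
Unit clause (D) forces D = 1.
Now (~D) is unsatisfied and unit — conflict.
So every satisfying assignment has H = False.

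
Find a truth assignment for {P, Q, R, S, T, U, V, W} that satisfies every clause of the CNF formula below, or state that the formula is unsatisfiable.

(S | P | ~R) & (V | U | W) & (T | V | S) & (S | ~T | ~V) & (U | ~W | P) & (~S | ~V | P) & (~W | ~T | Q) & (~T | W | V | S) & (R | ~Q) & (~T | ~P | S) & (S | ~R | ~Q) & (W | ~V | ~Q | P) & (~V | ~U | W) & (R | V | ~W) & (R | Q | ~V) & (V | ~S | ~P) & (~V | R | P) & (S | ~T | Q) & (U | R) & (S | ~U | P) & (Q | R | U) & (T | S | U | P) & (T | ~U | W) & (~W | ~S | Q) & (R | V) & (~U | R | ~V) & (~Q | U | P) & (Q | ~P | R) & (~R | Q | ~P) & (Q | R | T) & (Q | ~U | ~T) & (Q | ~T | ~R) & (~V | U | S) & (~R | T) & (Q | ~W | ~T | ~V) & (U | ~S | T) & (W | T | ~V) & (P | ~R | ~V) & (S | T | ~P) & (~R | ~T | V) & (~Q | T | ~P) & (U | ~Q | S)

P ↦ 1; Q ↦ 1; R ↦ 1; S ↦ 1; T ↦ 1; U ↦ 1; V ↦ 1; W ↦ 1

Suppose R = 1.
(T) alone gives T = 1.
(Q) alone gives Q = 1.
(S) alone gives S = 1.
(V) alone gives V = 1.
(P) alone gives P = 1.
Suppose U = 1.
(W) alone gives W = 1.
Every clause now holds.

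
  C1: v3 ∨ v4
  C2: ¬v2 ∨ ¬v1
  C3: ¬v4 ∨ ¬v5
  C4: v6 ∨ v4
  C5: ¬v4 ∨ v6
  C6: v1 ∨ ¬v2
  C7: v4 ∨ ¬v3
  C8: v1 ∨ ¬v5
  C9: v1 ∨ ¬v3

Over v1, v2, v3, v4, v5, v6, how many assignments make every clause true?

3

There are 2^6 = 64 truth assignments over (v1, v2, v3, v4, v5, v6).
Split on v5. With v5 = True, the clauses containing v5 are satisfied and ¬v5 drops from the rest; 0 of the 2^5 = 32 assignments to the other variables satisfy what remains.
With v5 = False, by the same count on the reduced clause set, 3 assignments work.
Total: 0 + 3 = 3.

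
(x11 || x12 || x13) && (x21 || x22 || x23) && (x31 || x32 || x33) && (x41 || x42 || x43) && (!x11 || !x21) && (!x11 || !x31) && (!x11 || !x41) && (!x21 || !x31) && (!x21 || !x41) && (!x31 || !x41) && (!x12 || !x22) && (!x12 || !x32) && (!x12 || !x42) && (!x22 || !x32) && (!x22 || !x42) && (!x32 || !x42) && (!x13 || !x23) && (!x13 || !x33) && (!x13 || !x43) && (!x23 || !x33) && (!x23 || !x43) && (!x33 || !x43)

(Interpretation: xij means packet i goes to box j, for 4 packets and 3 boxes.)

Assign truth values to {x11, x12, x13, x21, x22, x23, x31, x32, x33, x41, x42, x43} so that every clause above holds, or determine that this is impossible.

UNSATISFIABLE

Branch on x11: set x11 = false.
Branch on x12: set x12 = true.
The clause (!x22) is unit, so x22 = false.
The clause (!x32) is unit, so x32 = false.
The clause (!x42) is unit, so x42 = false.
Branch on x21: set x21 = true.
The clause (!x31) is unit, so x31 = false.
The clause (x33) is unit, so x33 = true.
The clause (!x41) is unit, so x41 = false.
The clause (x43) is unit, so x43 = true.
That conflicts with the unit clause (!x43).
Backtrack on x21: now try x21 = false.
The clause (x23) is unit, so x23 = true.
The clause (!x13) is unit, so x13 = false.
The clause (!x33) is unit, so x33 = false.
The clause (x31) is unit, so x31 = true.
The clause (!x41) is unit, so x41 = false.
The clause (x43) is unit, so x43 = true.
That conflicts with the unit clause (!x43).
Both values of x21 lead to a conflict.
Backtrack on x12: now try x12 = false.
The clause (x13) is unit, so x13 = true.
The clause (!x23) is unit, so x23 = false.
The clause (!x33) is unit, so x33 = false.
The clause (!x43) is unit, so x43 = false.
Branch on x21: set x21 = true.
The clause (!x31) is unit, so x31 = false.
The clause (x32) is unit, so x32 = true.
The clause (!x41) is unit, so x41 = false.
The clause (x42) is unit, so x42 = true.
That conflicts with the unit clause (!x42).
Backtrack on x21: now try x21 = false.
The clause (x22) is unit, so x22 = true.
The clause (!x32) is unit, so x32 = false.
The clause (x31) is unit, so x31 = true.
The clause (!x41) is unit, so x41 = false.
The clause (x42) is unit, so x42 = true.
That conflicts with the unit clause (!x42).
Both values of x21 lead to a conflict.
Both values of x12 lead to a conflict.
Backtrack on x11: now try x11 = true.
The clause (!x21) is unit, so x21 = false.
The clause (!x31) is unit, so x31 = false.
The clause (!x41) is unit, so x41 = false.
Branch on x22: set x22 = true.
The clause (!x12) is unit, so x12 = false.
The clause (!x32) is unit, so x32 = false.
The clause (x33) is unit, so x33 = true.
The clause (!x42) is unit, so x42 = false.
The clause (x43) is unit, so x43 = true.
That conflicts with the unit clause (!x43).
Backtrack on x22: now try x22 = false.
The clause (x23) is unit, so x23 = true.
The clause (!x13) is unit, so x13 = false.
The clause (!x33) is unit, so x33 = false.
The clause (x32) is unit, so x32 = true.
The clause (!x12) is unit, so x12 = false.
The clause (!x42) is unit, so x42 = false.
The clause (x43) is unit, so x43 = true.
That conflicts with the unit clause (!x43).
Both values of x22 lead to a conflict.
Both values of x11 lead to a conflict.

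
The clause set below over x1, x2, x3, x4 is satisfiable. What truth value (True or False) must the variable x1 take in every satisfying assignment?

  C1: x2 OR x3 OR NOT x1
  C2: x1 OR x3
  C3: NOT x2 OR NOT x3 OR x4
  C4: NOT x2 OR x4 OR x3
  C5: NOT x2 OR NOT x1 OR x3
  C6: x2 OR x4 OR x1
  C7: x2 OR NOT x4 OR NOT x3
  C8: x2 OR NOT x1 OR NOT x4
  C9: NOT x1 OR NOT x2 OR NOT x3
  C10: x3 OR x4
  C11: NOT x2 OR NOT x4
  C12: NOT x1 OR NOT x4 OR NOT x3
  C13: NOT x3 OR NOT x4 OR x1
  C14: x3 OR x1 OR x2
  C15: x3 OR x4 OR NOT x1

Suppose x1 = false.
From the singleton clause (x3), x3 = true.
From the singleton clause (NOT x4), x4 = false.
From the singleton clause (NOT x2), x2 = false.
That conflicts with the unit clause (x2).
So every satisfying assignment has x1 = True.

True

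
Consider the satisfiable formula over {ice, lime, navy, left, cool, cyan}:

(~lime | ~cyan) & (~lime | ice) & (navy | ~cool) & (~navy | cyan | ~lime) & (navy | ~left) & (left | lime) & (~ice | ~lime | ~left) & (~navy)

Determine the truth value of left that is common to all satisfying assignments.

False

Suppose left = 1.
The clause (navy) is unit, so navy = 1.
Now (~navy) is unsatisfied and unit — conflict.
So every satisfying assignment has left = False.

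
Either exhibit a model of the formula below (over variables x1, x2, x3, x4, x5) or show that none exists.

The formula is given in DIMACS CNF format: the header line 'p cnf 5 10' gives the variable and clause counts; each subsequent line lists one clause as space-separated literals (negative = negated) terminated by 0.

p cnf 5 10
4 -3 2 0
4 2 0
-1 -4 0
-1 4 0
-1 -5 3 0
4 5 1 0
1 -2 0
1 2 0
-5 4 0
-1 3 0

UNSATISFIABLE

Branch on x4: set x4 = True.
The clause (¬x1) is unit, so x1 = False.
The clause (¬x2) is unit, so x2 = False.
That conflicts with the unit clause (x2).
So x4 must be the other value — set x4 = False.
The clause (x2) is unit, so x2 = True.
The clause (¬x1) is unit, so x1 = False.
That conflicts with the unit clause (x1).
Neither x4 = True nor x4 = False works.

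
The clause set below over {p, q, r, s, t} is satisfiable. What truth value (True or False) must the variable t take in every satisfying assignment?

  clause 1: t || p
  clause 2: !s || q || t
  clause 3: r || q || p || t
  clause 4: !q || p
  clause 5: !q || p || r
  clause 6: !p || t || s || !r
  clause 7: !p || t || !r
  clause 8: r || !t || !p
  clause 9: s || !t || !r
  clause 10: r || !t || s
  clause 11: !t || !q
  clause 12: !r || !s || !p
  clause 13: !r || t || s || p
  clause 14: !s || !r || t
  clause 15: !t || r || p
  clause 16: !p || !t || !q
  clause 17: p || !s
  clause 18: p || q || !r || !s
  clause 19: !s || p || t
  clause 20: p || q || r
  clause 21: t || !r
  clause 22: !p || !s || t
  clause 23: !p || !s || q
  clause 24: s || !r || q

False

Suppose t = true.
Unit clause (!q) forces q = false.
Case r = true:
Unit clause (s) forces s = true.
Unit clause (!p) forces p = false.
Now (p) is unsatisfied and unit — conflict.
That branch fails; take r = false instead.
Unit clause (!p) forces p = false.
Now (p) is unsatisfied and unit — conflict.
Both values of r lead to a conflict.
So every satisfying assignment has t = False.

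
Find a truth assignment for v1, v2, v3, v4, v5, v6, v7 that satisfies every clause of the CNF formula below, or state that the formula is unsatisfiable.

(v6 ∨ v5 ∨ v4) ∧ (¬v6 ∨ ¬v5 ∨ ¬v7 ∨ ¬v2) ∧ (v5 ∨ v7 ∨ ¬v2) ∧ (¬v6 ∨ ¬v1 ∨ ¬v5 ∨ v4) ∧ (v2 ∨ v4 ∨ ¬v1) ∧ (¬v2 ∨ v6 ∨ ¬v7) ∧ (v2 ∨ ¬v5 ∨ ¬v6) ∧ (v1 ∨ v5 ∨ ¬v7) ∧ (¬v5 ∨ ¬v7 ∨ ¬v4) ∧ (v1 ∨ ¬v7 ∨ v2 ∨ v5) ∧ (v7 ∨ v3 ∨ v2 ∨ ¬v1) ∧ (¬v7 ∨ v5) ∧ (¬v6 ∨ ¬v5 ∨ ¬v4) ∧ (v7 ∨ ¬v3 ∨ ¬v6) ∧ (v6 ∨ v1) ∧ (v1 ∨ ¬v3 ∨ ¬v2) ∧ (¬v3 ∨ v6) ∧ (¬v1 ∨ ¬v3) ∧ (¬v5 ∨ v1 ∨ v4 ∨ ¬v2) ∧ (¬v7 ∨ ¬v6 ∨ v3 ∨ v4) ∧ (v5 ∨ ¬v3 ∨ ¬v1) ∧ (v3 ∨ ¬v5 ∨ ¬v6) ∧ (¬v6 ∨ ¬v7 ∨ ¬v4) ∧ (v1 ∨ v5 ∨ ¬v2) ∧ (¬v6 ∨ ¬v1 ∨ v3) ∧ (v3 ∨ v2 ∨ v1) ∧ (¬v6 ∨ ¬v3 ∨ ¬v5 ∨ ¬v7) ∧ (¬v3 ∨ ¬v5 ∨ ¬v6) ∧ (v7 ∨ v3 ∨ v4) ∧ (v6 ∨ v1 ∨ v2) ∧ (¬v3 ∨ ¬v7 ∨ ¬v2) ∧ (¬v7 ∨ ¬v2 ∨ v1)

Suppose v7 = False.
Suppose v5 = True.
Suppose v2 = True.
Suppose v6 = False.
Unit clause (v1) forces v1 = True.
Unit clause (¬v3) forces v3 = False.
Unit clause (v4) forces v4 = True.
All clauses are satisfied.

v1 ↦ True, v2 ↦ True, v3 ↦ False, v4 ↦ True, v5 ↦ True, v6 ↦ False, v7 ↦ False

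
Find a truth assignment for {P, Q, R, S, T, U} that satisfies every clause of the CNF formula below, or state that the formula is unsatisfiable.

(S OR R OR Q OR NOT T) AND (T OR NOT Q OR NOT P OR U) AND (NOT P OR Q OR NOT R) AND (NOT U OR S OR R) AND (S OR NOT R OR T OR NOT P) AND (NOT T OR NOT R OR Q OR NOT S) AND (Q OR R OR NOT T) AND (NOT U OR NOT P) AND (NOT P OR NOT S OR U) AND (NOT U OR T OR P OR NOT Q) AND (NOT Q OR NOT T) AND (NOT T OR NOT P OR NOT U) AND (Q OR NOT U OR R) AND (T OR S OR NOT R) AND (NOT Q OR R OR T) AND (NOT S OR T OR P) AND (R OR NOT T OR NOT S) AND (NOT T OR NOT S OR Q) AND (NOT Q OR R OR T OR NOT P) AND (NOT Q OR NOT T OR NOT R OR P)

P: true,  Q: false,  R: false,  S: false,  T: false,  U: false

Case U = false:
Case P = true:
The clause (NOT S) is unit, so S = false.
Case T = false:
The clause (NOT Q) is unit, so Q = false.
The clause (NOT R) is unit, so R = false.
This assignment satisfies each clause.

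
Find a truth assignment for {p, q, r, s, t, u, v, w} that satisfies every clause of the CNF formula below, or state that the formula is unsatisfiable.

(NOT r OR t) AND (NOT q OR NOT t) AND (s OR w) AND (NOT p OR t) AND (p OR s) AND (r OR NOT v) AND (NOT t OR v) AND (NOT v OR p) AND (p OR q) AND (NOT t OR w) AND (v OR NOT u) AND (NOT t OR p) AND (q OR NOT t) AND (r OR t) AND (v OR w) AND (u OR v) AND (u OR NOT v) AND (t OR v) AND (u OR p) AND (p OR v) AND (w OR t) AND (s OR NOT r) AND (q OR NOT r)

UNSATISFIABLE

Branch on r: set r = false.
The clause (NOT v) is unit, so v = false.
The clause (NOT t) is unit, so t = false.
Now (t) is unsatisfied and unit — conflict.
That branch fails; take r = true instead.
The clause (t) is unit, so t = true.
The clause (NOT q) is unit, so q = false.
Now (q) is unsatisfied and unit — conflict.
Neither r = true nor r = false works.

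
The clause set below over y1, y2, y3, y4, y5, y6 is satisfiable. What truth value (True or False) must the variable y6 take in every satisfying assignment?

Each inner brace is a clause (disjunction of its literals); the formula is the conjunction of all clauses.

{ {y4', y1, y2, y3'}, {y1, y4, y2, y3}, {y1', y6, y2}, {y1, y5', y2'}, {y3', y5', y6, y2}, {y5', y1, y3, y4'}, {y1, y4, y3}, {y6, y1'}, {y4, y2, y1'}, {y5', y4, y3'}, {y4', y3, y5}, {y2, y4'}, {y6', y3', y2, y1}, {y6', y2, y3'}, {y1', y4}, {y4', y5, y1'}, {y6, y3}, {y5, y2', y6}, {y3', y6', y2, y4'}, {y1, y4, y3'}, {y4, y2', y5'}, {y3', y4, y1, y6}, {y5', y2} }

Suppose y6 = 0.
Unit clause (y1') forces y1 = 0.
Unit clause (y3) forces y3 = 1.
Unit clause (y4) forces y4 = 1.
Unit clause (y2) forces y2 = 1.
Unit clause (y5') forces y5 = 0.
Now (y5) is unsatisfied and unit — conflict.
So every satisfying assignment has y6 = True.

True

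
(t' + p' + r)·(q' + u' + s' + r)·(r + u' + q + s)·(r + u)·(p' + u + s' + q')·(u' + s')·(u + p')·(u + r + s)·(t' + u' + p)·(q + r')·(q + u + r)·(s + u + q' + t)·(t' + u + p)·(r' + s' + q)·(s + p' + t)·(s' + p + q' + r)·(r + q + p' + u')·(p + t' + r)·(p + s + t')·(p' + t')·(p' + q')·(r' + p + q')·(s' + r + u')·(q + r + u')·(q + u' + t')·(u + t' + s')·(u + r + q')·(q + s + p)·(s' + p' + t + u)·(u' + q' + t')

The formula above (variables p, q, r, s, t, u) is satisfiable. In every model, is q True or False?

True

Suppose q = 0.
(r') alone gives r = 0.
(u) alone gives u = 1.
That conflicts with the unit clause (u').
So every satisfying assignment has q = True.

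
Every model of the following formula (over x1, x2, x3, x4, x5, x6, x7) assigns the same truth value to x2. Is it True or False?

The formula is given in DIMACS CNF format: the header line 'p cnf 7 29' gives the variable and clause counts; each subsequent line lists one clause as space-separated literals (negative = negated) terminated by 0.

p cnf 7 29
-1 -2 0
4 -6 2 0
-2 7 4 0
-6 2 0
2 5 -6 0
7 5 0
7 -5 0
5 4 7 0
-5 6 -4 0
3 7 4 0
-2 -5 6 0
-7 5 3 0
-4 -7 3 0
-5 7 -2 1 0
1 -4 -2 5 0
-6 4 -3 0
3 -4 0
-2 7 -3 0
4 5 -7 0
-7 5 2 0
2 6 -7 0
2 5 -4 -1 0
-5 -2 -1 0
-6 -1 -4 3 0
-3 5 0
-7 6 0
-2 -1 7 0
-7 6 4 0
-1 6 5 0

Suppose x2 = False.
(¬x6) alone gives x6 = False.
(¬x7) alone gives x7 = False.
(x5) alone gives x5 = True.
Now (¬x5) is unsatisfied and unit — conflict.
So every satisfying assignment has x2 = True.

True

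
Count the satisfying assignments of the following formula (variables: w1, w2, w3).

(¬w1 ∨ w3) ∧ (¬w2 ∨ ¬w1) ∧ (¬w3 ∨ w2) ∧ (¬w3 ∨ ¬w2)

2

There are 2^3 = 8 truth assignments over (w1, w2, w3).
Check each against the 4 clauses (columns in the order w1, w2, w3):
  F F F  ✓ satisfies all
  F F T  ✗ fails (¬w3 ∨ w2)
  F T F  ✓ satisfies all
  F T T  ✗ fails (¬w3 ∨ ¬w2)
  T F F  ✗ fails (¬w1 ∨ w3)
  T F T  ✗ fails (¬w3 ∨ w2)
  T T F  ✗ fails (¬w1 ∨ w3)
  T T T  ✗ fails (¬w2 ∨ ¬w1)
2 of the 8 rows are models.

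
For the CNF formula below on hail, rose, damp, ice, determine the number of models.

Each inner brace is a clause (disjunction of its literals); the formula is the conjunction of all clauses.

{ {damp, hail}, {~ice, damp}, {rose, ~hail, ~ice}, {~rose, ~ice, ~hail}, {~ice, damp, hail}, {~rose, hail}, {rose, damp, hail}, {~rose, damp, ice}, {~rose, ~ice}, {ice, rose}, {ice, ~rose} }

There are 2^4 = 16 truth assignments over (hail, rose, damp, ice).
Split on ice. With ice = 1, the clauses containing ice are satisfied and ~ice drops from the rest; 1 of the 2^3 = 8 assignments to the other variables satisfy what remains.
With ice = 0, by the same count on the reduced clause set, 0 assignments work.
(One model: hail=F, rose=F, damp=T, ice=T.)
Total: 1 + 0 = 1.

1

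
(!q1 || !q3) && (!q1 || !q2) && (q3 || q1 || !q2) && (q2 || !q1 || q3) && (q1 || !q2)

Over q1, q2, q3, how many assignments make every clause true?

2

There are 2^3 = 8 truth assignments over (q1, q2, q3).
Check each against the 5 clauses (columns in the order q1, q2, q3):
  F F F  ✓ satisfies all
  F F T  ✓ satisfies all
  F T F  ✗ fails (q3 || q1 || !q2)
  F T T  ✗ fails (q1 || !q2)
  T F F  ✗ fails (q2 || !q1 || q3)
  T F T  ✗ fails (!q1 || !q3)
  T T F  ✗ fails (!q1 || !q2)
  T T T  ✗ fails (!q1 || !q3)
2 of the 8 rows are models.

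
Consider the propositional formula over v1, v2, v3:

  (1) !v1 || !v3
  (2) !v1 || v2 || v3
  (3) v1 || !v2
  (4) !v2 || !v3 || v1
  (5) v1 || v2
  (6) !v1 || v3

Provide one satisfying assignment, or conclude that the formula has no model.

Suppose v1 = false.
From the singleton clause (!v2), v2 = false.
That conflicts with the unit clause (v2).
Backtrack on v1: now try v1 = true.
From the singleton clause (!v3), v3 = false.
That conflicts with the unit clause (v3).
Either choice for v1 ends in contradiction.

UNSATISFIABLE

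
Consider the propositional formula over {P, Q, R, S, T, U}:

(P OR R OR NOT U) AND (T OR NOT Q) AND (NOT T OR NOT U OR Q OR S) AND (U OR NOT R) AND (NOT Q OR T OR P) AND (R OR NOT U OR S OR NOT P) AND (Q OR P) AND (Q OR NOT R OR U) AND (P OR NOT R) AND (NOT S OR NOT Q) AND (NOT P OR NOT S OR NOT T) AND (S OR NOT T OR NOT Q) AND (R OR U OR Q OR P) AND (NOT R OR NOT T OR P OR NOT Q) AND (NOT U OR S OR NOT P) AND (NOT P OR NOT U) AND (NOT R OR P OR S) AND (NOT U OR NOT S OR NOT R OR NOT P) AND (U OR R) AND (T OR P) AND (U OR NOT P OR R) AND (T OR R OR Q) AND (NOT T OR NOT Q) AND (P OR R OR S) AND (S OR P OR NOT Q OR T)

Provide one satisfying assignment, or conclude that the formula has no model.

UNSATISFIABLE

Case T = true:
(NOT Q) alone gives Q = false.
(P) alone gives P = true.
(NOT S) alone gives S = false.
(NOT U) alone gives U = false.
(NOT R) alone gives R = false.
But (R) is also a unit clause — contradiction.
Undo T and try T = false.
(NOT Q) alone gives Q = false.
(P) alone gives P = true.
(NOT U) alone gives U = false.
(NOT R) alone gives R = false.
But (R) is also a unit clause — contradiction.
Both values of T lead to a conflict.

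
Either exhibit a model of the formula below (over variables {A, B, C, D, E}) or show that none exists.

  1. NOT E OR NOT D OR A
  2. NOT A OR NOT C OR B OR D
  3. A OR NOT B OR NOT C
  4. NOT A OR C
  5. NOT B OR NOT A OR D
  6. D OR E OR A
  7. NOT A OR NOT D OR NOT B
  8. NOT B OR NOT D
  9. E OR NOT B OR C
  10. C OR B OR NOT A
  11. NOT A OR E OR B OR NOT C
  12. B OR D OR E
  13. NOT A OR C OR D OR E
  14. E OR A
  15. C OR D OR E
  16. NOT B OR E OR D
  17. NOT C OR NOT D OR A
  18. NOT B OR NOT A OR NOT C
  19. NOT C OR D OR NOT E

A ↦ false; B ↦ true; C ↦ false; D ↦ false; E ↦ true

Try A = false.
The clause (E) is unit, so E = true.
The clause (NOT D) is unit, so D = false.
The clause (NOT C) is unit, so C = false.
Every clause is now satisfied; B is unconstrained.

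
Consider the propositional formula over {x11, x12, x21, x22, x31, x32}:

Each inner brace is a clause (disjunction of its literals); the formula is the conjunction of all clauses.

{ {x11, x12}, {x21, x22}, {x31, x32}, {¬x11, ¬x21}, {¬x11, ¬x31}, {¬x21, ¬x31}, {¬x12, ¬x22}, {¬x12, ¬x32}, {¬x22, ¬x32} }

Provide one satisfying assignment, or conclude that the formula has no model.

Suppose x11 = True.
The clause (¬x21) is unit, so x21 = False.
The clause (x22) is unit, so x22 = True.
The clause (¬x31) is unit, so x31 = False.
The clause (x32) is unit, so x32 = True.
Now (¬x32) is unsatisfied and unit — conflict.
So x11 must be the other value — set x11 = False.
The clause (x12) is unit, so x12 = True.
The clause (¬x22) is unit, so x22 = False.
The clause (x21) is unit, so x21 = True.
The clause (¬x31) is unit, so x31 = False.
The clause (x32) is unit, so x32 = True.
Now (¬x32) is unsatisfied and unit — conflict.
Neither x11 = True nor x11 = False works.

UNSATISFIABLE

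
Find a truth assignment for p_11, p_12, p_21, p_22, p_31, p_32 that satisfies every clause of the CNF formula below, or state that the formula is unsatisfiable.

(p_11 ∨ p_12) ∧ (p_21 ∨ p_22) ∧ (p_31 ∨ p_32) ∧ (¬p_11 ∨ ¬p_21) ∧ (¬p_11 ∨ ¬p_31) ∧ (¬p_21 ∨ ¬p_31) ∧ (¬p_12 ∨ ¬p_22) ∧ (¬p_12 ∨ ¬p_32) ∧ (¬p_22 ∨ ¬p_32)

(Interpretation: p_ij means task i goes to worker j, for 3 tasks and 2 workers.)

Suppose p_11 = True.
From the singleton clause (¬p_21), p_21 = False.
From the singleton clause (p_22), p_22 = True.
From the singleton clause (¬p_31), p_31 = False.
From the singleton clause (p_32), p_32 = True.
But (¬p_32) is also a unit clause — contradiction.
That branch fails; take p_11 = False instead.
From the singleton clause (p_12), p_12 = True.
From the singleton clause (¬p_22), p_22 = False.
From the singleton clause (p_21), p_21 = True.
From the singleton clause (¬p_31), p_31 = False.
From the singleton clause (p_32), p_32 = True.
But (¬p_32) is also a unit clause — contradiction.
Either choice for p_11 ends in contradiction.

UNSATISFIABLE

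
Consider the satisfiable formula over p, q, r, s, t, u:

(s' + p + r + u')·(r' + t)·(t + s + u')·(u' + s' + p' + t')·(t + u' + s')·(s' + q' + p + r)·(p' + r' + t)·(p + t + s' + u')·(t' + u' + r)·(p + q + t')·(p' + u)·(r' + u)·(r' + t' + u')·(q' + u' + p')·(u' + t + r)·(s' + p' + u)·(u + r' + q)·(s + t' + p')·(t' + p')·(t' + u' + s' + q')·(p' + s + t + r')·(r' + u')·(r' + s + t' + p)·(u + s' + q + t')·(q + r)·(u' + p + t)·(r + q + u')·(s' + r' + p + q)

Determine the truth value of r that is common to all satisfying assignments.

Suppose r = 1.
From the singleton clause (t), t = 1.
From the singleton clause (u), u = 1.
But (u') is also a unit clause — contradiction.
So every satisfying assignment has r = False.

False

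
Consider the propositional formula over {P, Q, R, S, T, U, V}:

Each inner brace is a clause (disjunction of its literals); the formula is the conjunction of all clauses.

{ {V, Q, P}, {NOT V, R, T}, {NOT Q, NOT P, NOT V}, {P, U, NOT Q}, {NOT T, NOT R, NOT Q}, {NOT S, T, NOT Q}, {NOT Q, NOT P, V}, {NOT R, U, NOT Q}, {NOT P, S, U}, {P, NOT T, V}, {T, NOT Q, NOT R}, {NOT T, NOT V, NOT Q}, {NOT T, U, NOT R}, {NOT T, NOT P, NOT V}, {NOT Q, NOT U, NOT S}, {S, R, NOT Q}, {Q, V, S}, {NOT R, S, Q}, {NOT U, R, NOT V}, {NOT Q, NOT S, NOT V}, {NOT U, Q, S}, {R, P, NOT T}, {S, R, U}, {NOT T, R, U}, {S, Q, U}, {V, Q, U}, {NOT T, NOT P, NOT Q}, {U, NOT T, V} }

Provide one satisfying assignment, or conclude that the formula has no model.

Try V = true.
Try R = true.
Try Q = false.
From the singleton clause (S), S = true.
Try T = false.
Every clause is now satisfied; P, U are unconstrained.

P ↦ false,  Q ↦ false,  R ↦ true,  S ↦ true,  T ↦ false,  U ↦ true,  V ↦ true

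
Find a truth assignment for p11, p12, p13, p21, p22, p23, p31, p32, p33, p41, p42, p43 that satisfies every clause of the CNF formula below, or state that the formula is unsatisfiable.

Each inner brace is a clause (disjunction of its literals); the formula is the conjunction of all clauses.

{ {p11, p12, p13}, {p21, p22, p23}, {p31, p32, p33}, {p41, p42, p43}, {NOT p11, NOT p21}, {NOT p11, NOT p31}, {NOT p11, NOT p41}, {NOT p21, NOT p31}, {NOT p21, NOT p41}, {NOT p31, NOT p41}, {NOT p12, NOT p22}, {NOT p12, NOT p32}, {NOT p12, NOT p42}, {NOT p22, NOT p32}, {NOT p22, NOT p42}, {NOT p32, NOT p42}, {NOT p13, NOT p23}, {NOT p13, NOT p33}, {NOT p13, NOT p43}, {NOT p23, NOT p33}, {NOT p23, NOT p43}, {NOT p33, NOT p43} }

UNSATISFIABLE

Suppose p11 = false.
Suppose p12 = true.
From the singleton clause (NOT p22), p22 = false.
From the singleton clause (NOT p32), p32 = false.
From the singleton clause (NOT p42), p42 = false.
Suppose p21 = true.
From the singleton clause (NOT p31), p31 = false.
From the singleton clause (p33), p33 = true.
From the singleton clause (NOT p41), p41 = false.
From the singleton clause (p43), p43 = true.
That conflicts with the unit clause (NOT p43).
That branch fails; take p21 = false instead.
From the singleton clause (p23), p23 = true.
From the singleton clause (NOT p13), p13 = false.
From the singleton clause (NOT p33), p33 = false.
From the singleton clause (p31), p31 = true.
From the singleton clause (NOT p41), p41 = false.
From the singleton clause (p43), p43 = true.
That conflicts with the unit clause (NOT p43).
Both values of p21 lead to a conflict.
That branch fails; take p12 = false instead.
From the singleton clause (p13), p13 = true.
From the singleton clause (NOT p23), p23 = false.
From the singleton clause (NOT p33), p33 = false.
From the singleton clause (NOT p43), p43 = false.
Suppose p21 = true.
From the singleton clause (NOT p31), p31 = false.
From the singleton clause (p32), p32 = true.
From the singleton clause (NOT p41), p41 = false.
From the singleton clause (p42), p42 = true.
That conflicts with the unit clause (NOT p42).
That branch fails; take p21 = false instead.
From the singleton clause (p22), p22 = true.
From the singleton clause (NOT p32), p32 = false.
From the singleton clause (p31), p31 = true.
From the singleton clause (NOT p41), p41 = false.
From the singleton clause (p42), p42 = true.
That conflicts with the unit clause (NOT p42).
Both values of p21 lead to a conflict.
Both values of p12 lead to a conflict.
That branch fails; take p11 = true instead.
From the singleton clause (NOT p21), p21 = false.
From the singleton clause (NOT p31), p31 = false.
From the singleton clause (NOT p41), p41 = false.
Suppose p22 = true.
From the singleton clause (NOT p12), p12 = false.
From the singleton clause (NOT p32), p32 = false.
From the singleton clause (p33), p33 = true.
From the singleton clause (NOT p42), p42 = false.
From the singleton clause (p43), p43 = true.
That conflicts with the unit clause (NOT p43).
That branch fails; take p22 = false instead.
From the singleton clause (p23), p23 = true.
From the singleton clause (NOT p13), p13 = false.
From the singleton clause (NOT p33), p33 = false.
From the singleton clause (p32), p32 = true.
From the singleton clause (NOT p12), p12 = false.
From the singleton clause (NOT p42), p42 = false.
From the singleton clause (p43), p43 = true.
That conflicts with the unit clause (NOT p43).
Both values of p22 lead to a conflict.
Both values of p11 lead to a conflict.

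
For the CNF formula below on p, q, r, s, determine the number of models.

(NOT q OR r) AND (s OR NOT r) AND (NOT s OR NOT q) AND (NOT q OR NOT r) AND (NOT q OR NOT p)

There are 2^4 = 16 truth assignments over (p, q, r, s).
Check each against the 5 clauses (columns in the order p, q, r, s):
  F F F F  ✓ satisfies all
  F F F T  ✓ satisfies all
  F F T F  ✗ fails (s OR NOT r)
  F F T T  ✓ satisfies all
  F T F F  ✗ fails (NOT q OR r)
  F T F T  ✗ fails (NOT q OR r)
  F T T F  ✗ fails (s OR NOT r)
  F T T T  ✗ fails (NOT s OR NOT q)
  T F F F  ✓ satisfies all
  T F F T  ✓ satisfies all
  T F T F  ✗ fails (s OR NOT r)
  T F T T  ✓ satisfies all
  T T F F  ✗ fails (NOT q OR r)
  T T F T  ✗ fails (NOT q OR r)
  T T T F  ✗ fails (s OR NOT r)
  T T T T  ✗ fails (NOT s OR NOT q)
6 of the 16 rows are models.

6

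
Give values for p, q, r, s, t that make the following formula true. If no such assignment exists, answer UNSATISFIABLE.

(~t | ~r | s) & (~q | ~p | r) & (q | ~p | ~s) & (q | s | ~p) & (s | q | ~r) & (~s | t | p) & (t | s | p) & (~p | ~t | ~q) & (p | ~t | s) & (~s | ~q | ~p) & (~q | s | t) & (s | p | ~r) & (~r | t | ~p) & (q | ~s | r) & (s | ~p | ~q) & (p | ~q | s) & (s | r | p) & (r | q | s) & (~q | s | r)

Try t = 1.
Try r = 1.
From the singleton clause (s), s = 1.
Try q = 0.
From the singleton clause (~p), p = 0.
Every clause now holds.

p ↦ 0, q ↦ 0, r ↦ 1, s ↦ 1, t ↦ 1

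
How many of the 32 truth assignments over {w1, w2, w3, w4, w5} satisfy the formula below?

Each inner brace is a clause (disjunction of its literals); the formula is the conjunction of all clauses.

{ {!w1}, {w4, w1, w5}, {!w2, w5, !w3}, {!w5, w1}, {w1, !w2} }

2

There are 2^5 = 32 truth assignments over (w1, w2, w3, w4, w5).
Split on w5. With w5 = true, the clauses containing w5 are satisfied and !w5 drops from the rest; 0 of the 2^4 = 16 assignments to the other variables satisfy what remains.
With w5 = false, by the same count on the reduced clause set, 2 assignments work.
(One model: w1=F, w2=F, w3=F, w4=T, w5=F.)
Total: 0 + 2 = 2.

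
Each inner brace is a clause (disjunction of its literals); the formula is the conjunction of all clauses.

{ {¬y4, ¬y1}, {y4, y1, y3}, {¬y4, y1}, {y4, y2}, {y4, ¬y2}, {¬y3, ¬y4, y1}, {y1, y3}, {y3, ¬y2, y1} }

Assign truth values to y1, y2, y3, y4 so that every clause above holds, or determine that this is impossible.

UNSATISFIABLE

Case y4 = False:
Unit clause (y2) forces y2 = True.
But (¬y2) is also a unit clause — contradiction.
That branch fails; take y4 = True instead.
Unit clause (¬y1) forces y1 = False.
But (y1) is also a unit clause — contradiction.
Neither y4 = True nor y4 = False works.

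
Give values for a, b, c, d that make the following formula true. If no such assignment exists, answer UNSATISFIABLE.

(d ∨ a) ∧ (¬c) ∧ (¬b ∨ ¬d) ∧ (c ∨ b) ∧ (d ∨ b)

a ↦ True,  b ↦ True,  c ↦ False,  d ↦ False

The clause (¬c) is unit, so c = False.
The clause (b) is unit, so b = True.
The clause (¬d) is unit, so d = False.
The clause (a) is unit, so a = True.
Every clause now holds.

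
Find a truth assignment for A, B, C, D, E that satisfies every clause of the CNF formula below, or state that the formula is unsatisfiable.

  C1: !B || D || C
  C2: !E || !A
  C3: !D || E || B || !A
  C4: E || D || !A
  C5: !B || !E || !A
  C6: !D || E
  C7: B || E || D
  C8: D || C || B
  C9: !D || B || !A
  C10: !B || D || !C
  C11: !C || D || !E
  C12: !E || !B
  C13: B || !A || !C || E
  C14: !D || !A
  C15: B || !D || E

A=false,  B=false,  C=true,  D=true,  E=true

Branch on E: set E = true.
From the singleton clause (!A), A = false.
From the singleton clause (!B), B = false.
Branch on D: set D = true.
Every clause is now satisfied; C is unconstrained.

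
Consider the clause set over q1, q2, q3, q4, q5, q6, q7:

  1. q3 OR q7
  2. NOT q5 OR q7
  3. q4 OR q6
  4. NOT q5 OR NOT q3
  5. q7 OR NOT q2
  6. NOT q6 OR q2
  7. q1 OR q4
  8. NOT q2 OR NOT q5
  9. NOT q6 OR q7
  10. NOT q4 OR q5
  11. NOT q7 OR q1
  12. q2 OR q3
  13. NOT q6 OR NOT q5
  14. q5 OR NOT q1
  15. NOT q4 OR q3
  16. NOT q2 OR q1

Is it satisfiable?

Branch on q3: set q3 = true.
From the singleton clause (NOT q5), q5 = false.
From the singleton clause (NOT q4), q4 = false.
From the singleton clause (q6), q6 = true.
From the singleton clause (q2), q2 = true.
From the singleton clause (q7), q7 = true.
From the singleton clause (q1), q1 = true.
Now (NOT q1) is unsatisfied and unit — conflict.
So q3 must be the other value — set q3 = false.
From the singleton clause (q7), q7 = true.
From the singleton clause (q1), q1 = true.
From the singleton clause (q2), q2 = true.
From the singleton clause (NOT q5), q5 = false.
Now (q5) is unsatisfied and unit — conflict.
Both values of q3 lead to a conflict.
No assignment satisfies every clause.

Unsatisfiable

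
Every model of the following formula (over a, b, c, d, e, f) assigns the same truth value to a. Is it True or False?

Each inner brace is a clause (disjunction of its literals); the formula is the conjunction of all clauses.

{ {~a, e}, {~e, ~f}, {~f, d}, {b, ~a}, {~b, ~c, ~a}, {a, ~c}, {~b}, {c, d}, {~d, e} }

Suppose a = 1.
From the singleton clause (e), e = 1.
From the singleton clause (~f), f = 0.
From the singleton clause (b), b = 1.
But (~b) is also a unit clause — contradiction.
So every satisfying assignment has a = False.

False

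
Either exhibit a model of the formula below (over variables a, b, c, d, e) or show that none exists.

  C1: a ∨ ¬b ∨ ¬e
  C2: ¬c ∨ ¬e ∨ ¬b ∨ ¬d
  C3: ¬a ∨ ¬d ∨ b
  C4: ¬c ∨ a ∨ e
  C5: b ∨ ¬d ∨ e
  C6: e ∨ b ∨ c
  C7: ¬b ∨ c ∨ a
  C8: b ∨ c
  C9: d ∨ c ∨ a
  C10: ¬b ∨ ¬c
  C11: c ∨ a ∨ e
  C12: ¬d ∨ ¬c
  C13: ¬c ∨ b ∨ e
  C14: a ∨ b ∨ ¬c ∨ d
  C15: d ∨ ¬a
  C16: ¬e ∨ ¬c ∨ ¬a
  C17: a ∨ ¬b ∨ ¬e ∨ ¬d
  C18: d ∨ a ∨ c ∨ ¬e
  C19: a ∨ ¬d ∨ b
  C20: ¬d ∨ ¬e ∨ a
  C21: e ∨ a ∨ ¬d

a: True,  b: True,  c: False,  d: True,  e: True

Case b = True:
(¬c) alone gives c = False.
(a) alone gives a = True.
(d) alone gives d = True.
All clauses hold; e can take either value.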